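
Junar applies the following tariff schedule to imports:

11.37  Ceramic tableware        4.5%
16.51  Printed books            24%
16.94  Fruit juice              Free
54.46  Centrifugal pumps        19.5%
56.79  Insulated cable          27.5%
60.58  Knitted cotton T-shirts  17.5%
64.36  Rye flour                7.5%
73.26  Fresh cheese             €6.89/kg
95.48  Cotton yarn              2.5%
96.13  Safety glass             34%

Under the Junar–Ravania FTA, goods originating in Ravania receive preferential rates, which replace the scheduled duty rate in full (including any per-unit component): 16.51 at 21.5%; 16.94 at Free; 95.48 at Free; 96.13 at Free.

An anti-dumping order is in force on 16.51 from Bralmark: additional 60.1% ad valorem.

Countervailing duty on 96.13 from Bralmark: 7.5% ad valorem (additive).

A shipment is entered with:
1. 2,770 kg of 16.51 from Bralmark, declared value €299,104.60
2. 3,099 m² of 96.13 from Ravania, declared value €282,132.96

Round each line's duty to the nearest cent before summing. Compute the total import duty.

€251,546.97

Line 1 (16.51, Bralmark, 2,770 kg, €299,104.60):
Base rate for 16.51 is 24%.
16.51 has an FTA preferential rate, but origin Bralmark is not Ravania; base rate stands.
Additional duty on 16.51 from Bralmark: +60.1%. Applied ad valorem rate: 24% + 60.1% = 84.1%.
Duty = €299,104.60 × 84.1% = €251,546.97.
Line 2 (96.13, Ravania, 3,099 m², €282,132.96):
Base rate for 96.13 is 34%.
Origin Ravania qualifies under the Junar–Ravania agreement and 96.13 is covered: preferential rate Free applies instead.
The additional-duty order on 96.13 targets Bralmark, not Ravania; it does not apply.
Duty = €282,132.96 × 0% = €0.00.
Total = €251,546.97 + €0.00 = €251,546.97.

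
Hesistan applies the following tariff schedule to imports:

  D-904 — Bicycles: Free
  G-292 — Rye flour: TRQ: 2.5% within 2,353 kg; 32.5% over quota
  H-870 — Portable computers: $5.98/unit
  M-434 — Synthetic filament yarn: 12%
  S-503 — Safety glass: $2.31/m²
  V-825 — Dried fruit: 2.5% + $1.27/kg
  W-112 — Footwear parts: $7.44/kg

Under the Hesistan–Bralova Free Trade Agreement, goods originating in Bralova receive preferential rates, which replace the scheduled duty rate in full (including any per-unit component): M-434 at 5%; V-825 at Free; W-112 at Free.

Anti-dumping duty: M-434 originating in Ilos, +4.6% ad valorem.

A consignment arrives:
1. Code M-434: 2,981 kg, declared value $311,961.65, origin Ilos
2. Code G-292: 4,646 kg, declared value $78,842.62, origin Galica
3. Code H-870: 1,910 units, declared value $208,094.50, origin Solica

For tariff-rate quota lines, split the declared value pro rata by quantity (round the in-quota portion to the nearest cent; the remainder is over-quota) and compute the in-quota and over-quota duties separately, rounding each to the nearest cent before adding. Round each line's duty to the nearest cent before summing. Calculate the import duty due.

$76,852.16

Line 1 (M-434, Ilos, 2,981 kg, $311,961.65):
Base rate for M-434 is 12%.
M-434 has an FTA preferential rate, but origin Ilos is not Bralova; base rate stands.
Additional duty on M-434 from Ilos: +4.6%. Applied ad valorem rate: 12% + 4.6% = 16.6%.
Duty = $311,961.65 × 16.6% = $51,785.63.
Line 2 (G-292, Galica, 4,646 kg, $78,842.62):
Code G-292 is under a tariff-rate quota (threshold 2,353 kg). In-quota: 2,353 kg at 2.5%; over-quota: 2,293 kg at 32.5%.
Pro-rata value split: in-quota = $78,842.62 × 2,353/4,646 = $39,930.41; over-quota = $78,842.62 − $39,930.41 = $38,912.21.
In-quota duty = $39,930.41 × 2.5% = $998.26. Over-quota duty = $38,912.21 × 32.5% = $12,646.47.
Line duty = $998.26 + $12,646.47 = $13,644.73.
Line 3 (H-870, Solica, 1,910 units, $208,094.50):
Base rate for H-870 is $5.98/unit.
Duty = 1,910 × $5.98 = $11,421.80.
Total = $51,785.63 + $13,644.73 + $11,421.80 = $76,852.16.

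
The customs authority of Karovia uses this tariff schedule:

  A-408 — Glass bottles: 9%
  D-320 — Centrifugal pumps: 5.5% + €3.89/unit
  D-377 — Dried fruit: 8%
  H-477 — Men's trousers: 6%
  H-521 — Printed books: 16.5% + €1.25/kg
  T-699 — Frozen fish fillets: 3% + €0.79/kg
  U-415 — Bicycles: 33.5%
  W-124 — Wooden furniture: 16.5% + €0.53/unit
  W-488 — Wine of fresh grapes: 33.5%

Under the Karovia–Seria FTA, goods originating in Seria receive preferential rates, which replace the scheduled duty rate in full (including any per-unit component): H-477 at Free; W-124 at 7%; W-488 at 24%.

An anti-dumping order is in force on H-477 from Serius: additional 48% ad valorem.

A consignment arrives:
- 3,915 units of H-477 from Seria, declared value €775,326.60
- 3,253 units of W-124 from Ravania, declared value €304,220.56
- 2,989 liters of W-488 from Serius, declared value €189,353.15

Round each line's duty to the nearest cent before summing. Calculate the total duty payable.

€115,353.79

Line 1 (H-477, Seria, 3,915 units, €775,326.60):
Base rate for H-477 is 6%.
Origin Seria qualifies under the Karovia–Seria agreement and H-477 is covered: preferential rate Free applies instead.
The additional-duty order on H-477 targets Serius, not Seria; it does not apply.
Duty = €775,326.60 × 0% = €0.00.
Line 2 (W-124, Ravania, 3,253 units, €304,220.56):
Base rate for W-124 is 16.5% + €0.53/unit.
W-124 has an FTA preferential rate, but origin Ravania is not Seria; base rate stands.
Duty = €304,220.56 × 16.5% + 3,253 × €0.53 = €51,920.48.
Line 3 (W-488, Serius, 2,989 liters, €189,353.15):
Base rate for W-488 is 33.5%.
W-488 has an FTA preferential rate, but origin Serius is not Seria; base rate stands.
Duty = €189,353.15 × 33.5% = €63,433.31.
Total = €0.00 + €51,920.48 + €63,433.31 = €115,353.79.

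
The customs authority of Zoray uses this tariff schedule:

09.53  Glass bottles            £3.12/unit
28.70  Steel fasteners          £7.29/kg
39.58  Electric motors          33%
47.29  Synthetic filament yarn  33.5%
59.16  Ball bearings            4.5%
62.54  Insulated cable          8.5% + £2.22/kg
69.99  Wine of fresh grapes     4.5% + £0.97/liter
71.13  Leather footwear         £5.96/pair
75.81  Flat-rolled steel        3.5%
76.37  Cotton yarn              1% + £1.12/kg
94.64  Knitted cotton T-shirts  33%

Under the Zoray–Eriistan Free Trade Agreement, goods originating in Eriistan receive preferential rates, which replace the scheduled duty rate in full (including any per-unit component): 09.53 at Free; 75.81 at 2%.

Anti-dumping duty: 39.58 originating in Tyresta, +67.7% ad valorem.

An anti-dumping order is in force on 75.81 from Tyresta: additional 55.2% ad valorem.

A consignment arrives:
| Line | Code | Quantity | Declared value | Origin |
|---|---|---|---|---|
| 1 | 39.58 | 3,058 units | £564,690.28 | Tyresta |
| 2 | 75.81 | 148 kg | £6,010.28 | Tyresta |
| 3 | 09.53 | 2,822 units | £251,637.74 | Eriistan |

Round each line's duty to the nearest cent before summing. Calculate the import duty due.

Line 1 (39.58, Tyresta, 3,058 units, £564,690.28):
Base rate for 39.58 is 33%.
Additional duty on 39.58 from Tyresta: +67.7%. Applied ad valorem rate: 33% + 67.7% = 100.7%.
Duty = £564,690.28 × 100.7% = £568,643.11.
Line 2 (75.81, Tyresta, 148 kg, £6,010.28):
Base rate for 75.81 is 3.5%.
75.81 has an FTA preferential rate, but origin Tyresta is not Eriistan; base rate stands.
Additional duty on 75.81 from Tyresta: +55.2%. Applied ad valorem rate: 3.5% + 55.2% = 58.7%.
Duty = £6,010.28 × 58.7% = £3,528.03.
Line 3 (09.53, Eriistan, 2,822 units, £251,637.74):
Base rate for 09.53 is £3.12/unit.
Origin Eriistan qualifies under the Zoray–Eriistan agreement and 09.53 is covered: preferential rate Free applies instead.
Duty = £251,637.74 × 0% = £0.00.
Total = £568,643.11 + £3,528.03 + £0.00 = £572,171.14.

£572,171.14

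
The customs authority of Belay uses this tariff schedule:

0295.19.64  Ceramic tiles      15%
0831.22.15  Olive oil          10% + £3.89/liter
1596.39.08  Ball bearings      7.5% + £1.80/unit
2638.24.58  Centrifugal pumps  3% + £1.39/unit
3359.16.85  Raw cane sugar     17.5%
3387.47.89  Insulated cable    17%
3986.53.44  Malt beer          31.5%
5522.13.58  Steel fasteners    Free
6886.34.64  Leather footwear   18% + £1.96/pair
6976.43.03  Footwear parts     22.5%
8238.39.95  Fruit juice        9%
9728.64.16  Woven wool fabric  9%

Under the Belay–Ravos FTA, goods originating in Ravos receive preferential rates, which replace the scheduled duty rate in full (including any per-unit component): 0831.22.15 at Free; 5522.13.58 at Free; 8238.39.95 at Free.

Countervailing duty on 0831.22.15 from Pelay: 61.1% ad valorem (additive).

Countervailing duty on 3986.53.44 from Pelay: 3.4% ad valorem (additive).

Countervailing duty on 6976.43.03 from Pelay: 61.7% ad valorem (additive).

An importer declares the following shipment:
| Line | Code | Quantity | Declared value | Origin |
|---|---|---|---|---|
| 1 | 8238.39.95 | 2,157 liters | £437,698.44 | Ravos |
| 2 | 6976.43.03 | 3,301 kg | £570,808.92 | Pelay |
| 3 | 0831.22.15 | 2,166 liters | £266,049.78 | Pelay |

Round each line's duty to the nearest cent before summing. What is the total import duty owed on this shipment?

Line 1 (8238.39.95, Ravos, 2,157 liters, £437,698.44):
Base rate for 8238.39.95 is 9%.
Origin Ravos qualifies under the Belay–Ravos agreement and 8238.39.95 is covered: preferential rate Free applies instead.
Duty = £437,698.44 × 0% = £0.00.
Line 2 (6976.43.03, Pelay, 3,301 kg, £570,808.92):
Base rate for 6976.43.03 is 22.5%.
Additional duty on 6976.43.03 from Pelay: +61.7%. Applied ad valorem rate: 22.5% + 61.7% = 84.2%.
Duty = £570,808.92 × 84.2% = £480,621.11.
Line 3 (0831.22.15, Pelay, 2,166 liters, £266,049.78):
Base rate for 0831.22.15 is 10% + £3.89/liter.
0831.22.15 has an FTA preferential rate, but origin Pelay is not Ravos; base rate stands.
Additional duty on 0831.22.15 from Pelay: +61.1%. Applied ad valorem rate: 10% + 61.1% = 71.1%.
Duty = £266,049.78 × 71.1% + 2,166 × £3.89 = £197,587.13.
Total = £0.00 + £480,621.11 + £197,587.13 = £678,208.24.

£678,208.24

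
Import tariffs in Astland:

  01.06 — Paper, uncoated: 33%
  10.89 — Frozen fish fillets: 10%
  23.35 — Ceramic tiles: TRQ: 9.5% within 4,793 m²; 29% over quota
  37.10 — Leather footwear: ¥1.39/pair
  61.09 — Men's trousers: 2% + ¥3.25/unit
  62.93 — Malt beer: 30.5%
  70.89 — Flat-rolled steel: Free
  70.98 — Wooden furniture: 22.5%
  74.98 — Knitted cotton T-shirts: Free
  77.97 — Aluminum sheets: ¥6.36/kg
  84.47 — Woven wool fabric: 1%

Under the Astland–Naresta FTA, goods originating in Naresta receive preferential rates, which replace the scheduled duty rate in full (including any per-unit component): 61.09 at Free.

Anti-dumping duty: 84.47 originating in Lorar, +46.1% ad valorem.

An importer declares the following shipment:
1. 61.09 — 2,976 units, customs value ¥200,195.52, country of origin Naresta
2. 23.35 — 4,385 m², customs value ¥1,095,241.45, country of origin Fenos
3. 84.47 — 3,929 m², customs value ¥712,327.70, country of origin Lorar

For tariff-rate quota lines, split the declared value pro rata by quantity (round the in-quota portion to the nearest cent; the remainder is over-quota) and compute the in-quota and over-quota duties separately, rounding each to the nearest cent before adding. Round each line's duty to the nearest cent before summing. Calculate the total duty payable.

Line 1 (61.09, Naresta, 2,976 units, ¥200,195.52):
Base rate for 61.09 is 2% + ¥3.25/unit.
Origin Naresta qualifies under the Astland–Naresta agreement and 61.09 is covered: preferential rate Free applies instead.
Duty = ¥200,195.52 × 0% = ¥0.00.
Line 2 (23.35, Fenos, 4,385 m², ¥1,095,241.45):
Code 23.35 is under a tariff-rate quota (threshold 4,793 m²). Quantity 4,385 m² is within the quota, so the in-quota rate 9.5% applies to the full value.
Duty = ¥1,095,241.45 × 9.5% = ¥104,047.94.
Line 3 (84.47, Lorar, 3,929 m², ¥712,327.70):
Base rate for 84.47 is 1%.
Additional duty on 84.47 from Lorar: +46.1%. Applied ad valorem rate: 1% + 46.1% = 47.1%.
Duty = ¥712,327.70 × 47.1% = ¥335,506.35.
Total = ¥0.00 + ¥104,047.94 + ¥335,506.35 = ¥439,554.29.

¥439,554.29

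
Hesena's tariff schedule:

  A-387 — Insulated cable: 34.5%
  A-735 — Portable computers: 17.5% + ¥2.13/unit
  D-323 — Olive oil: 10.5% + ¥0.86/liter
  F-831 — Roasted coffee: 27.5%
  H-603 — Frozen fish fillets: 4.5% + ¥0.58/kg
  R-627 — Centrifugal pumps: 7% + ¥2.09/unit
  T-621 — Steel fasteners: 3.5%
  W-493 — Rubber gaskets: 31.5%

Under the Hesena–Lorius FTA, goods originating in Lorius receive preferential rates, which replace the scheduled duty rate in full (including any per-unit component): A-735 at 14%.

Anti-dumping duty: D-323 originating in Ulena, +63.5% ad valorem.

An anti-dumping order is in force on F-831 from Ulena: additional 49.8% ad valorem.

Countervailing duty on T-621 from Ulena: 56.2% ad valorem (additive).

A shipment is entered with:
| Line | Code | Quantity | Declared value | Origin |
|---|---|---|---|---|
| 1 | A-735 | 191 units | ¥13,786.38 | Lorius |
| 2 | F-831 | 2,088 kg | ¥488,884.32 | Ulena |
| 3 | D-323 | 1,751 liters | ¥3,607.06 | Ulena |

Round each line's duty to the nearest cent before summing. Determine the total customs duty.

¥384,012.75

Line 1 (A-735, Lorius, 191 units, ¥13,786.38):
Base rate for A-735 is 17.5% + ¥2.13/unit.
Origin Lorius qualifies under the Hesena–Lorius agreement and A-735 is covered: preferential rate 14% applies instead.
Duty = ¥13,786.38 × 14% = ¥1,930.09.
Line 2 (F-831, Ulena, 2,088 kg, ¥488,884.32):
Base rate for F-831 is 27.5%.
Additional duty on F-831 from Ulena: +49.8%. Applied ad valorem rate: 27.5% + 49.8% = 77.3%.
Duty = ¥488,884.32 × 77.3% = ¥377,907.58.
Line 3 (D-323, Ulena, 1,751 liters, ¥3,607.06):
Base rate for D-323 is 10.5% + ¥0.86/liter.
Additional duty on D-323 from Ulena: +63.5%. Applied ad valorem rate: 10.5% + 63.5% = 74%.
Duty = ¥3,607.06 × 74% + 1,751 × ¥0.86 = ¥4,175.08.
Total = ¥1,930.09 + ¥377,907.58 + ¥4,175.08 = ¥384,012.75.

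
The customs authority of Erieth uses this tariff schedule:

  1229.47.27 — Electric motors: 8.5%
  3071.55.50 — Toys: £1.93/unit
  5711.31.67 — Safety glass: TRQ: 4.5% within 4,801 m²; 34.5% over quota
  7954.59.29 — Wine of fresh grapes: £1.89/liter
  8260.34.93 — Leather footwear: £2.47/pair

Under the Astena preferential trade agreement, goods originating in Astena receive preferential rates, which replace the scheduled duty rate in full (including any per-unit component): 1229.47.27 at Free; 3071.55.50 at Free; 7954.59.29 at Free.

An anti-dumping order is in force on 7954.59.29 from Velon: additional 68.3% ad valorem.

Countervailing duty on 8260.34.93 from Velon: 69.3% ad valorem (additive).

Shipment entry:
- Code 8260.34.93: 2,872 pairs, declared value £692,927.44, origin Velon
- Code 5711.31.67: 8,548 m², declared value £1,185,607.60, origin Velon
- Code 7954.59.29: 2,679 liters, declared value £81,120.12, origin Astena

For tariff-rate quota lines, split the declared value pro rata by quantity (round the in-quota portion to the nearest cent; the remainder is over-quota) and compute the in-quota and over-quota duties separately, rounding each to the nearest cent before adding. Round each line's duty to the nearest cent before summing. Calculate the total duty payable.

Line 1 (8260.34.93, Velon, 2,872 pairs, £692,927.44):
Base rate for 8260.34.93 is £2.47/pair.
Additional duty on 8260.34.93 from Velon: +69.3% ad valorem. Applied ad valorem rate = 69.3%.
Duty = £692,927.44 × 69.3% + 2,872 × £2.47 = £487,292.56.
Line 2 (5711.31.67, Velon, 8,548 m², £1,185,607.60):
Code 5711.31.67 is under a tariff-rate quota (threshold 4,801 m²). In-quota: 4,801 m² at 4.5%; over-quota: 3,747 m² at 34.5%.
Pro-rata value split: in-quota = £1,185,607.60 × 4,801/8,548 = £665,898.70; over-quota = £1,185,607.60 − £665,898.70 = £519,708.90.
In-quota duty = £665,898.70 × 4.5% = £29,965.44. Over-quota duty = £519,708.90 × 34.5% = £179,299.57.
Line duty = £29,965.44 + £179,299.57 = £209,265.01.
Line 3 (7954.59.29, Astena, 2,679 liters, £81,120.12):
Base rate for 7954.59.29 is £1.89/liter.
Origin Astena qualifies under the Erieth–Astena agreement and 7954.59.29 is covered: preferential rate Free applies instead.
The additional-duty order on 7954.59.29 targets Velon, not Astena; it does not apply.
Duty = £81,120.12 × 0% = £0.00.
Total = £487,292.56 + £209,265.01 + £0.00 = £696,557.57.

£696,557.57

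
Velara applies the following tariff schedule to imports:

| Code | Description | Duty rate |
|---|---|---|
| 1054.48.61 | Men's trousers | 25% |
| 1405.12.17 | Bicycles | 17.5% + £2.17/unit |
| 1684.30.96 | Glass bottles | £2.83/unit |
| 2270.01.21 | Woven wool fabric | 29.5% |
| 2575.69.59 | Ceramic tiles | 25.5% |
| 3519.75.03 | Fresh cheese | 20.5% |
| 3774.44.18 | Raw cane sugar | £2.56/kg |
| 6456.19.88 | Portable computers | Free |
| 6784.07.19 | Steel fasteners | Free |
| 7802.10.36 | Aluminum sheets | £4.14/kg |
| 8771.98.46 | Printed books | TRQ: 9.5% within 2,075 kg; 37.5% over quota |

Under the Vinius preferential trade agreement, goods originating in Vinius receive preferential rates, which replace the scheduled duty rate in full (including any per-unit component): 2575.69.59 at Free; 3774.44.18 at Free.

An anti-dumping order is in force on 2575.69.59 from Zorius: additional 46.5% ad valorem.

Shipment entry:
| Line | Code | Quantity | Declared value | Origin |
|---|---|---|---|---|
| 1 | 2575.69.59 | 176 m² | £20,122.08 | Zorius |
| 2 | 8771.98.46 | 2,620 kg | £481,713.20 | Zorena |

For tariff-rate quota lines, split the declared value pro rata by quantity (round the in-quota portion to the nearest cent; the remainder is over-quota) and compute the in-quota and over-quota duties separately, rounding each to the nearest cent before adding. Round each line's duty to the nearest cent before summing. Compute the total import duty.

£88,307.69

Line 1 (2575.69.59, Zorius, 176 m², £20,122.08):
Base rate for 2575.69.59 is 25.5%.
2575.69.59 has an FTA preferential rate, but origin Zorius is not Vinius; base rate stands.
Additional duty on 2575.69.59 from Zorius: +46.5%. Applied ad valorem rate: 25.5% + 46.5% = 72%.
Duty = £20,122.08 × 72% = £14,487.90.
Line 2 (8771.98.46, Zorena, 2,620 kg, £481,713.20):
Code 8771.98.46 is under a tariff-rate quota (threshold 2,075 kg). In-quota: 2,075 kg at 9.5%; over-quota: 545 kg at 37.5%.
Pro-rata value split: in-quota = £481,713.20 × 2,075/2,620 = £381,509.50; over-quota = £481,713.20 − £381,509.50 = £100,203.70.
In-quota duty = £381,509.50 × 9.5% = £36,243.40. Over-quota duty = £100,203.70 × 37.5% = £37,576.39.
Line duty = £36,243.40 + £37,576.39 = £73,819.79.
Total = £14,487.90 + £73,819.79 = £88,307.69.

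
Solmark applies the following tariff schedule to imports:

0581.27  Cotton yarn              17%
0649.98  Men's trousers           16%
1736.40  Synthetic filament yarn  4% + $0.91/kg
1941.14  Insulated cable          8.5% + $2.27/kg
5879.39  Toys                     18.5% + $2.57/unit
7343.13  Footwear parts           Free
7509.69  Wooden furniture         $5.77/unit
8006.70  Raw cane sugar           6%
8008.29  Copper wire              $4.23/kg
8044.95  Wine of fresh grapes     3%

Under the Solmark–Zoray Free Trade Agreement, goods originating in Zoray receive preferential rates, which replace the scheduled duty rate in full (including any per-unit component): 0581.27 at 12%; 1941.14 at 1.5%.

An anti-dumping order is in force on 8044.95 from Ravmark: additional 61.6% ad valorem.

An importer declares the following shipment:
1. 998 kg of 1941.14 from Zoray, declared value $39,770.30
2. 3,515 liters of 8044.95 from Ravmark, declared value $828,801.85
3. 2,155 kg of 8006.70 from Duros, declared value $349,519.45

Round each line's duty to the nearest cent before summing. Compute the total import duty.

Line 1 (1941.14, Zoray, 998 kg, $39,770.30):
Base rate for 1941.14 is 8.5% + $2.27/kg.
Origin Zoray qualifies under the Solmark–Zoray agreement and 1941.14 is covered: preferential rate 1.5% applies instead.
Duty = $39,770.30 × 1.5% = $596.55.
Line 2 (8044.95, Ravmark, 3,515 liters, $828,801.85):
Base rate for 8044.95 is 3%.
Additional duty on 8044.95 from Ravmark: +61.6%. Applied ad valorem rate: 3% + 61.6% = 64.6%.
Duty = $828,801.85 × 64.6% = $535,406.00.
Line 3 (8006.70, Duros, 2,155 kg, $349,519.45):
Base rate for 8006.70 is 6%.
Duty = $349,519.45 × 6% = $20,971.17.
Total = $596.55 + $535,406.00 + $20,971.17 = $556,973.72.

$556,973.72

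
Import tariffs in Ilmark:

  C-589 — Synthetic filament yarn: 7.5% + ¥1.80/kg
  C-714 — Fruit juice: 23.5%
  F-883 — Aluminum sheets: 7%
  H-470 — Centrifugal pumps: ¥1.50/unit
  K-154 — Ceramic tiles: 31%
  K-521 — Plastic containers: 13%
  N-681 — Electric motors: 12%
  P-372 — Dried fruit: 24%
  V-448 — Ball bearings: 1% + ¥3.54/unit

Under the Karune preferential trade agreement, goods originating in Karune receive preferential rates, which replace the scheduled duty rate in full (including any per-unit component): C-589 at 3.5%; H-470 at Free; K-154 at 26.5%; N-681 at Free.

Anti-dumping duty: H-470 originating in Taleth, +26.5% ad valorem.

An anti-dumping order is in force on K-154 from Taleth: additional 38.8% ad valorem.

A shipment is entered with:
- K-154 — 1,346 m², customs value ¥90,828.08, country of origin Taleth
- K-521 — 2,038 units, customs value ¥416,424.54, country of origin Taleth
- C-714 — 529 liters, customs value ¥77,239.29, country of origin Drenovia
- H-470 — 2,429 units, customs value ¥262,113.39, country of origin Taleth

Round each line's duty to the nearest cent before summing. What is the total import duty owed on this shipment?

Line 1 (K-154, Taleth, 1,346 m², ¥90,828.08):
Base rate for K-154 is 31%.
K-154 has an FTA preferential rate, but origin Taleth is not Karune; base rate stands.
Additional duty on K-154 from Taleth: +38.8%. Applied ad valorem rate: 31% + 38.8% = 69.8%.
Duty = ¥90,828.08 × 69.8% = ¥63,398.00.
Line 2 (K-521, Taleth, 2,038 units, ¥416,424.54):
Base rate for K-521 is 13%.
Duty = ¥416,424.54 × 13% = ¥54,135.19.
Line 3 (C-714, Drenovia, 529 liters, ¥77,239.29):
Base rate for C-714 is 23.5%.
Duty = ¥77,239.29 × 23.5% = ¥18,151.23.
Line 4 (H-470, Taleth, 2,429 units, ¥262,113.39):
Base rate for H-470 is ¥1.50/unit.
H-470 has an FTA preferential rate, but origin Taleth is not Karune; base rate stands.
Additional duty on H-470 from Taleth: +26.5% ad valorem. Applied ad valorem rate = 26.5%.
Duty = ¥262,113.39 × 26.5% + 2,429 × ¥1.50 = ¥73,103.55.
Total = ¥63,398.00 + ¥54,135.19 + ¥18,151.23 + ¥73,103.55 = ¥208,787.97.

¥208,787.97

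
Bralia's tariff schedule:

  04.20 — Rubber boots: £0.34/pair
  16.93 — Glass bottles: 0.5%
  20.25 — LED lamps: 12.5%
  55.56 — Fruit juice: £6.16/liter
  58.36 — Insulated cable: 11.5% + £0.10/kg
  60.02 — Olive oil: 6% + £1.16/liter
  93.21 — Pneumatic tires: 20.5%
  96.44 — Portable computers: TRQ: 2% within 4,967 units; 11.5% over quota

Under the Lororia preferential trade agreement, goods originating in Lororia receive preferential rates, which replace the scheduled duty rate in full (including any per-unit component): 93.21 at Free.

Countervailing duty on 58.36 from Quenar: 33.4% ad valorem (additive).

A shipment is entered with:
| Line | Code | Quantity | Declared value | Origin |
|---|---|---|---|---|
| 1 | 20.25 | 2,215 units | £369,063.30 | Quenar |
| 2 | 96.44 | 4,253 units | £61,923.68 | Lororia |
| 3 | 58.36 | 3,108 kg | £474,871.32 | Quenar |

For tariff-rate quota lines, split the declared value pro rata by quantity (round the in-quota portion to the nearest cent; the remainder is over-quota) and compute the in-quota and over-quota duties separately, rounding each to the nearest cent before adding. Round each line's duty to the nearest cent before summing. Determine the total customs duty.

£260,899.40

Line 1 (20.25, Quenar, 2,215 units, £369,063.30):
Base rate for 20.25 is 12.5%.
Duty = £369,063.30 × 12.5% = £46,132.91.
Line 2 (96.44, Lororia, 4,253 units, £61,923.68):
Code 96.44 is under a tariff-rate quota (threshold 4,967 units). Quantity 4,253 units is within the quota, so the in-quota rate 2% applies to the full value.
Duty = £61,923.68 × 2% = £1,238.47.
Line 3 (58.36, Quenar, 3,108 kg, £474,871.32):
Base rate for 58.36 is 11.5% + £0.10/kg.
Additional duty on 58.36 from Quenar: +33.4%. Applied ad valorem rate: 11.5% + 33.4% = 44.9%.
Duty = £474,871.32 × 44.9% + 3,108 × £0.10 = £213,528.02.
Total = £46,132.91 + £1,238.47 + £213,528.02 = £260,899.40.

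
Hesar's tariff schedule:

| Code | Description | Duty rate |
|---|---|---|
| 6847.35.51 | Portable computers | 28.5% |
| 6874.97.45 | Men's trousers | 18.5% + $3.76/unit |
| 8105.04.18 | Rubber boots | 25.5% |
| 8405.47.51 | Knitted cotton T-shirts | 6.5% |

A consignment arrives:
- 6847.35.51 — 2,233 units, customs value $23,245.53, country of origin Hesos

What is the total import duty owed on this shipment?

Line 1 (6847.35.51, Hesos, 2,233 units, $23,245.53):
Base rate for 6847.35.51 is 28.5%.
Duty = $23,245.53 × 28.5% = $6,624.98.

$6,624.98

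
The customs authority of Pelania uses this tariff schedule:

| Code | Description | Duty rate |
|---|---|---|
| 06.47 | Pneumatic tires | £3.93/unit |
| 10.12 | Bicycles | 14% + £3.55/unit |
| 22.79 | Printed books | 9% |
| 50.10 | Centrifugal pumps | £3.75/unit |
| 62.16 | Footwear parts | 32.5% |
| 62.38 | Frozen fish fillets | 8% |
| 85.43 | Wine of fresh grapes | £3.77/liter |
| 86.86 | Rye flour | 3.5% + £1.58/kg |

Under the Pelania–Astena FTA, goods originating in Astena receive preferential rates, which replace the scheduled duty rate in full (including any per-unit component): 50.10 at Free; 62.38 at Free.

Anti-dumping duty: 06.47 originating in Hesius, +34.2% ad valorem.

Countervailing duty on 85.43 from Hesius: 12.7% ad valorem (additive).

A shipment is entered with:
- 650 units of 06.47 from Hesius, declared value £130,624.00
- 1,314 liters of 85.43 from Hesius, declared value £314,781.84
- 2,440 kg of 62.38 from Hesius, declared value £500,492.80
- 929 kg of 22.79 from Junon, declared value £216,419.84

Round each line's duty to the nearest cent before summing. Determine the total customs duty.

£151,676.19

Line 1 (06.47, Hesius, 650 units, £130,624.00):
Base rate for 06.47 is £3.93/unit.
Additional duty on 06.47 from Hesius: +34.2% ad valorem. Applied ad valorem rate = 34.2%.
Duty = £130,624.00 × 34.2% + 650 × £3.93 = £47,227.91.
Line 2 (85.43, Hesius, 1,314 liters, £314,781.84):
Base rate for 85.43 is £3.77/liter.
Additional duty on 85.43 from Hesius: +12.7% ad valorem. Applied ad valorem rate = 12.7%.
Duty = £314,781.84 × 12.7% + 1,314 × £3.77 = £44,931.07.
Line 3 (62.38, Hesius, 2,440 kg, £500,492.80):
Base rate for 62.38 is 8%.
62.38 has an FTA preferential rate, but origin Hesius is not Astena; base rate stands.
Duty = £500,492.80 × 8% = £40,039.42.
Line 4 (22.79, Junon, 929 kg, £216,419.84):
Base rate for 22.79 is 9%.
Duty = £216,419.84 × 9% = £19,477.79.
Total = £47,227.91 + £44,931.07 + £40,039.42 + £19,477.79 = £151,676.19.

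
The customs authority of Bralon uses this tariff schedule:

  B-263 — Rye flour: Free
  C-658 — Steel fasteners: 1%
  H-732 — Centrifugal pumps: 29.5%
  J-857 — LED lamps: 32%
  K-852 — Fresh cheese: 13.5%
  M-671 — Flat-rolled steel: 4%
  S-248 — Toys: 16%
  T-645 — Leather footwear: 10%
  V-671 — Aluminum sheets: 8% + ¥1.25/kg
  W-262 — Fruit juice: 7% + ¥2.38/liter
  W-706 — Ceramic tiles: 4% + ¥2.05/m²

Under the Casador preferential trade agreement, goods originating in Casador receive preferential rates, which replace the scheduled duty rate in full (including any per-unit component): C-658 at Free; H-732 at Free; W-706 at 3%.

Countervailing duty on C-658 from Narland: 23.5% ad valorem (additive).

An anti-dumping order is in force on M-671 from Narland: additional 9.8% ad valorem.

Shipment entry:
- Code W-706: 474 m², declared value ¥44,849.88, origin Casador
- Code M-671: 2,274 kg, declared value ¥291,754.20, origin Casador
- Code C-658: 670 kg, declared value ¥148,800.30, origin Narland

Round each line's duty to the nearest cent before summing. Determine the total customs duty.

¥49,471.74

Line 1 (W-706, Casador, 474 m², ¥44,849.88):
Base rate for W-706 is 4% + ¥2.05/m².
Origin Casador qualifies under the Bralon–Casador agreement and W-706 is covered: preferential rate 3% applies instead.
Duty = ¥44,849.88 × 3% = ¥1,345.50.
Line 2 (M-671, Casador, 2,274 kg, ¥291,754.20):
Base rate for M-671 is 4%.
Origin Casador is the FTA partner but M-671 is not on the preference list; base rate stands.
The additional-duty order on M-671 targets Narland, not Casador; it does not apply.
Duty = ¥291,754.20 × 4% = ¥11,670.17.
Line 3 (C-658, Narland, 670 kg, ¥148,800.30):
Base rate for C-658 is 1%.
C-658 has an FTA preferential rate, but origin Narland is not Casador; base rate stands.
Additional duty on C-658 from Narland: +23.5%. Applied ad valorem rate: 1% + 23.5% = 24.5%.
Duty = ¥148,800.30 × 24.5% = ¥36,456.07.
Total = ¥1,345.50 + ¥11,670.17 + ¥36,456.07 = ¥49,471.74.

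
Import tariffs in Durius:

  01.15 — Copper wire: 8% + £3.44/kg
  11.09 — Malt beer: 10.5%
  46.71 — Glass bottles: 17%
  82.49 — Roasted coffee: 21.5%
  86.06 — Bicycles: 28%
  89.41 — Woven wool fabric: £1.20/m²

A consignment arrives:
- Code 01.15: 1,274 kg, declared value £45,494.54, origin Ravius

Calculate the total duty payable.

Line 1 (01.15, Ravius, 1,274 kg, £45,494.54):
Base rate for 01.15 is 8% + £3.44/kg.
Duty = £45,494.54 × 8% + 1,274 × £3.44 = £8,022.12.

£8,022.12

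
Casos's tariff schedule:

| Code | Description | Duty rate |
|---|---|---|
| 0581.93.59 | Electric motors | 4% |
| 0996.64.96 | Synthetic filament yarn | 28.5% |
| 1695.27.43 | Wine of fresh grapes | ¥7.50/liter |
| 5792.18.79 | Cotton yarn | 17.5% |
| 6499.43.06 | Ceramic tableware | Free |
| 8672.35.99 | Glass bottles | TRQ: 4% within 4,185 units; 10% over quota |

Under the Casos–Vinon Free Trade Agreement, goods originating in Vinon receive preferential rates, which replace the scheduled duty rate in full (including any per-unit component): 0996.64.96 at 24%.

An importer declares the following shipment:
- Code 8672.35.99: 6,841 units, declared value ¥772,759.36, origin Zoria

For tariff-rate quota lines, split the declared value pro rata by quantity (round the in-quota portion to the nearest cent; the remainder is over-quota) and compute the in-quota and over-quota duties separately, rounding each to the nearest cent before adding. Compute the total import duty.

¥48,911.68

Line 1 (8672.35.99, Zoria, 6,841 units, ¥772,759.36):
Code 8672.35.99 is under a tariff-rate quota (threshold 4,185 units). In-quota: 4,185 units at 4%; over-quota: 2,656 units at 10%.
Pro-rata value split: in-quota = ¥772,759.36 × 4,185/6,841 = ¥472,737.60; over-quota = ¥772,759.36 − ¥472,737.60 = ¥300,021.76.
In-quota duty = ¥472,737.60 × 4% = ¥18,909.50. Over-quota duty = ¥300,021.76 × 10% = ¥30,002.18.
Line duty = ¥18,909.50 + ¥30,002.18 = ¥48,911.68.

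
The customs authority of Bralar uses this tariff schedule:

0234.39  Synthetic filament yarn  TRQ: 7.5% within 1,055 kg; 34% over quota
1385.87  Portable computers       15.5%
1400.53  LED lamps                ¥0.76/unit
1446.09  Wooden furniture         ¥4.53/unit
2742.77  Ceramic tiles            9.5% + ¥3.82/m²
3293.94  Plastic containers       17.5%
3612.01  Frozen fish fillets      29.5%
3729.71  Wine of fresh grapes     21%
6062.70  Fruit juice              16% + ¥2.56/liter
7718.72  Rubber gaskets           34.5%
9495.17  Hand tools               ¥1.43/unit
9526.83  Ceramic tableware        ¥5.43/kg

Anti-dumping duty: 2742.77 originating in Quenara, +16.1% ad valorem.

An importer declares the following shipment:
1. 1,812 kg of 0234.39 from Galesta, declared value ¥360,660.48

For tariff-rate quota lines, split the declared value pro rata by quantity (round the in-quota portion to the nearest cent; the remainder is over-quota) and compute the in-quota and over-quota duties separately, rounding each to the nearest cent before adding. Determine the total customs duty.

Line 1 (0234.39, Galesta, 1,812 kg, ¥360,660.48):
Code 0234.39 is under a tariff-rate quota (threshold 1,055 kg). In-quota: 1,055 kg at 7.5%; over-quota: 757 kg at 34%.
Pro-rata value split: in-quota = ¥360,660.48 × 1,055/1,812 = ¥209,987.20; over-quota = ¥360,660.48 − ¥209,987.20 = ¥150,673.28.
In-quota duty = ¥209,987.20 × 7.5% = ¥15,749.04. Over-quota duty = ¥150,673.28 × 34% = ¥51,228.92.
Line duty = ¥15,749.04 + ¥51,228.92 = ¥66,977.96.

¥66,977.96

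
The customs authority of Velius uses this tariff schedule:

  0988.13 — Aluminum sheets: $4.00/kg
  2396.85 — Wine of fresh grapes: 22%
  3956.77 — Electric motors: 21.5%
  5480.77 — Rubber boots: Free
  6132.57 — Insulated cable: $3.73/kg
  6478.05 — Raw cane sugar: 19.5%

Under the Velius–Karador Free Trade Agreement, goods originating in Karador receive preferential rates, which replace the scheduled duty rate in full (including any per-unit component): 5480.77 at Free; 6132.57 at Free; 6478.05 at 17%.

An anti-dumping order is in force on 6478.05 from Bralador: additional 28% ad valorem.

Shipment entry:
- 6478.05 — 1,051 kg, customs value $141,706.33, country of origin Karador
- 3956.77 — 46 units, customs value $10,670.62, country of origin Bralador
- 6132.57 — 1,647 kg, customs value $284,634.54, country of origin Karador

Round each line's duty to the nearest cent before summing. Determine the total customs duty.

$26,384.26

Line 1 (6478.05, Karador, 1,051 kg, $141,706.33):
Base rate for 6478.05 is 19.5%.
Origin Karador qualifies under the Velius–Karador agreement and 6478.05 is covered: preferential rate 17% applies instead.
The additional-duty order on 6478.05 targets Bralador, not Karador; it does not apply.
Duty = $141,706.33 × 17% = $24,090.08.
Line 2 (3956.77, Bralador, 46 units, $10,670.62):
Base rate for 3956.77 is 21.5%.
Duty = $10,670.62 × 21.5% = $2,294.18.
Line 3 (6132.57, Karador, 1,647 kg, $284,634.54):
Base rate for 6132.57 is $3.73/kg.
Origin Karador qualifies under the Velius–Karador agreement and 6132.57 is covered: preferential rate Free applies instead.
Duty = $284,634.54 × 0% = $0.00.
Total = $24,090.08 + $2,294.18 + $0.00 = $26,384.26.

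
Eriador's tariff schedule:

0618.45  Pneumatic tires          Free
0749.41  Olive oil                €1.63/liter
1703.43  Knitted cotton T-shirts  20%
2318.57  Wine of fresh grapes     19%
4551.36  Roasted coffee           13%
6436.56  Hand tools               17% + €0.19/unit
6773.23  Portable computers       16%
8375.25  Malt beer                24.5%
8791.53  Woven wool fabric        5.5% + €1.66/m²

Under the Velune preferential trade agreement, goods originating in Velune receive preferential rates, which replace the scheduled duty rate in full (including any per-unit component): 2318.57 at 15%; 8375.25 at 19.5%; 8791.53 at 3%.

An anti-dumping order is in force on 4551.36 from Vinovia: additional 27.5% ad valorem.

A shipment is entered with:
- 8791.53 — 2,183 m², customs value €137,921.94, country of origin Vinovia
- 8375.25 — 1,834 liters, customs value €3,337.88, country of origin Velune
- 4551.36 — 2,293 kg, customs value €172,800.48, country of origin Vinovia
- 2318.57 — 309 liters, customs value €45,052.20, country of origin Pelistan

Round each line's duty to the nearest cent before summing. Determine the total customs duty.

Line 1 (8791.53, Vinovia, 2,183 m², €137,921.94):
Base rate for 8791.53 is 5.5% + €1.66/m².
8791.53 has an FTA preferential rate, but origin Vinovia is not Velune; base rate stands.
Duty = €137,921.94 × 5.5% + 2,183 × €1.66 = €11,209.49.
Line 2 (8375.25, Velune, 1,834 liters, €3,337.88):
Base rate for 8375.25 is 24.5%.
Origin Velune qualifies under the Eriador–Velune agreement and 8375.25 is covered: preferential rate 19.5% applies instead.
Duty = €3,337.88 × 19.5% = €650.89.
Line 3 (4551.36, Vinovia, 2,293 kg, €172,800.48):
Base rate for 4551.36 is 13%.
Additional duty on 4551.36 from Vinovia: +27.5%. Applied ad valorem rate: 13% + 27.5% = 40.5%.
Duty = €172,800.48 × 40.5% = €69,984.19.
Line 4 (2318.57, Pelistan, 309 liters, €45,052.20):
Base rate for 2318.57 is 19%.
2318.57 has an FTA preferential rate, but origin Pelistan is not Velune; base rate stands.
Duty = €45,052.20 × 19% = €8,559.92.
Total = €11,209.49 + €650.89 + €69,984.19 + €8,559.92 = €90,404.49.

€90,404.49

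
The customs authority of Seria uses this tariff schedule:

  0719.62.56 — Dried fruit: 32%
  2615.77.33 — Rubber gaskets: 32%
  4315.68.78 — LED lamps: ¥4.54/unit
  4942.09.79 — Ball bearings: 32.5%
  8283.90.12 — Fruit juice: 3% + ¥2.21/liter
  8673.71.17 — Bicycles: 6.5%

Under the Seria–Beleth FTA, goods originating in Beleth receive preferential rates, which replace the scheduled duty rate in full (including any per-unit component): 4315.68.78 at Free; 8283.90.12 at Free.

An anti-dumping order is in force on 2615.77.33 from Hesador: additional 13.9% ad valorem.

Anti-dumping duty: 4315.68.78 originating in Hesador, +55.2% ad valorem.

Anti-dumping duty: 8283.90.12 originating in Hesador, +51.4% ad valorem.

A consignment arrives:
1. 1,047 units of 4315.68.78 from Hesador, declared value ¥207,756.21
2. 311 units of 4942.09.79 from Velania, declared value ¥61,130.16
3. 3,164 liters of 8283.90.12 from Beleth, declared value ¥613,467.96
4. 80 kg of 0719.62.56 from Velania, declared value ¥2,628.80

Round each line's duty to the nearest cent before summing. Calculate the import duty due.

Line 1 (4315.68.78, Hesador, 1,047 units, ¥207,756.21):
Base rate for 4315.68.78 is ¥4.54/unit.
4315.68.78 has an FTA preferential rate, but origin Hesador is not Beleth; base rate stands.
Additional duty on 4315.68.78 from Hesador: +55.2% ad valorem. Applied ad valorem rate = 55.2%.
Duty = ¥207,756.21 × 55.2% + 1,047 × ¥4.54 = ¥119,434.81.
Line 2 (4942.09.79, Velania, 311 units, ¥61,130.16):
Base rate for 4942.09.79 is 32.5%.
Duty = ¥61,130.16 × 32.5% = ¥19,867.30.
Line 3 (8283.90.12, Beleth, 3,164 liters, ¥613,467.96):
Base rate for 8283.90.12 is 3% + ¥2.21/liter.
Origin Beleth qualifies under the Seria–Beleth agreement and 8283.90.12 is covered: preferential rate Free applies instead.
The additional-duty order on 8283.90.12 targets Hesador, not Beleth; it does not apply.
Duty = ¥613,467.96 × 0% = ¥0.00.
Line 4 (0719.62.56, Velania, 80 kg, ¥2,628.80):
Base rate for 0719.62.56 is 32%.
Duty = ¥2,628.80 × 32% = ¥841.22.
Total = ¥119,434.81 + ¥19,867.30 + ¥0.00 + ¥841.22 = ¥140,143.33.

¥140,143.33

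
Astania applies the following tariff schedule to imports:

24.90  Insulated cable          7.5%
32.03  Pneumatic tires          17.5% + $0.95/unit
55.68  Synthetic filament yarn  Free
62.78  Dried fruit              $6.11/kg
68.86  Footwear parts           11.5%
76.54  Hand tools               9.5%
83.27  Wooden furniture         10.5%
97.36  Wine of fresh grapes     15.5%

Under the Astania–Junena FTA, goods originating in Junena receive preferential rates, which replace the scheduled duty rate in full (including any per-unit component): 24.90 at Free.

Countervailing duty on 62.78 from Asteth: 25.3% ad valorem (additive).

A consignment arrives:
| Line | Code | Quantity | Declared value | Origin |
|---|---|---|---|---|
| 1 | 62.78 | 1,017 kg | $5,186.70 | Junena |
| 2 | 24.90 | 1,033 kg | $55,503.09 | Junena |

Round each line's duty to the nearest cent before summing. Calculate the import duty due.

Line 1 (62.78, Junena, 1,017 kg, $5,186.70):
Base rate for 62.78 is $6.11/kg.
Origin Junena is the FTA partner but 62.78 is not on the preference list; base rate stands.
The additional-duty order on 62.78 targets Asteth, not Junena; it does not apply.
Duty = 1,017 × $6.11 = $6,213.87.
Line 2 (24.90, Junena, 1,033 kg, $55,503.09):
Base rate for 24.90 is 7.5%.
Origin Junena qualifies under the Astania–Junena agreement and 24.90 is covered: preferential rate Free applies instead.
Duty = $55,503.09 × 0% = $0.00.
Total = $6,213.87 + $0.00 = $6,213.87.

$6,213.87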